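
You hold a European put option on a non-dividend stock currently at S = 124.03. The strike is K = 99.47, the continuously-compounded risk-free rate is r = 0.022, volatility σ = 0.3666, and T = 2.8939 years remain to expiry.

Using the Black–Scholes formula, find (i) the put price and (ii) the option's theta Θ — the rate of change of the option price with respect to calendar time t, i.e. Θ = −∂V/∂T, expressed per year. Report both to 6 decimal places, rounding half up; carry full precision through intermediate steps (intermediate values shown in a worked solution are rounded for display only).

σ√T = 0.3666·√2.8939 = 0.623640
d₁ = (ln(S/K) + (r+σ²/2)T) / (σ√T) = (ln(124.03/99.47) + (0.022+0.3666²/2)·2.8939) / 0.623640 = (0.220667 + 0.258129) / 0.623640 = 0.767745
d₂ = d₁ − σ√T = 0.767745 − 0.623640 = 0.144105
e^{−rT} = e^{−0.022·2.8939} = 0.938319
N(−d₁) = 0.221319,  N(−d₂) = 0.442709
Put price V = K·e^{−rT}·N(−d₂) − S·N(−d₁) = 41.320032 − 27.450235 = 13.869797
φ(d₁) = (1/√(2π))·e^{−d₁²/2} = 0.297109
Θ = −S·φ(d₁)·σ/(2√T) + r·K·e^{−rT}·N(−d₂) = −3.970671 + 0.909041 = -3.061630

price = 13.869797
Θ = -3.061630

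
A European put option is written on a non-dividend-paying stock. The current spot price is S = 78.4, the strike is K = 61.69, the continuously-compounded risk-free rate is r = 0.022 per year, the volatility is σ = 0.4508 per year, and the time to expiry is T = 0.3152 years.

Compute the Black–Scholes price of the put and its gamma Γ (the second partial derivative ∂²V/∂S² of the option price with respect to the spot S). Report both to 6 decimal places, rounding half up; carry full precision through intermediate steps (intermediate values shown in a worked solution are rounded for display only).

σ√T = 0.4508·√0.3152 = 0.253091
d₁ = (ln(S/K) + (r+σ²/2)T) / (σ√T) = (ln(78.4/61.69) + (0.022+0.4508²/2)·0.3152) / 0.253091 = (0.239702 + 0.038962) / 0.253091 = 1.101042
d₂ = d₁ − σ√T = 1.101042 − 0.253091 = 0.847951
e^{−rT} = e^{−0.022·0.3152} = 0.993090
N(−d₁) = 0.135439,  N(−d₂) = 0.198233
Put price V = K·e^{−rT}·N(−d₂) − S·N(−d₁) = 12.144464 − 10.618430 = 1.526034
φ(d₁) = (1/√(2π))·e^{−d₁²/2} = 0.217602
Γ = φ(d₁) / (S·σ·√T) = 0.010967

price = 1.526034
Γ = 0.010967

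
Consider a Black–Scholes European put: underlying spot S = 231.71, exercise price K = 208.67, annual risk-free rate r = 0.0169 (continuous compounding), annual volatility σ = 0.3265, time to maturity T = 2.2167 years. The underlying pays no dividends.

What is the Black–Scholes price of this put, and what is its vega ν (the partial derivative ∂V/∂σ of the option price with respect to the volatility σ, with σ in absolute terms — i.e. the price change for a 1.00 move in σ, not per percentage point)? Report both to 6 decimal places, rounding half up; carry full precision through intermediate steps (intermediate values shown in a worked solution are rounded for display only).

price = 27.918680
ν = 119.240212

σ√T = 0.3265·√2.2167 = 0.486112
d₁ = (ln(S/K) + (r+σ²/2)T) / (σ√T) = (ln(231.71/208.67) + (0.0169+0.3265²/2)·2.2167) / 0.486112 = (0.104733 + 0.155615) / 0.486112 = 0.535570
d₂ = d₁ − σ√T = 0.535570 − 0.486112 = 0.049458
e^{−rT} = e^{−0.0169·2.2167} = 0.963231
N(−d₁) = 0.296128,  N(−d₂) = 0.480277
Put price V = K·e^{−rT}·N(−d₂) − S·N(−d₁) = 96.534443 − 68.615762 = 27.918680
φ(d₁) = (1/√(2π))·e^{−d₁²/2} = 0.345640
ν = S·φ(d₁)·√T = 119.240212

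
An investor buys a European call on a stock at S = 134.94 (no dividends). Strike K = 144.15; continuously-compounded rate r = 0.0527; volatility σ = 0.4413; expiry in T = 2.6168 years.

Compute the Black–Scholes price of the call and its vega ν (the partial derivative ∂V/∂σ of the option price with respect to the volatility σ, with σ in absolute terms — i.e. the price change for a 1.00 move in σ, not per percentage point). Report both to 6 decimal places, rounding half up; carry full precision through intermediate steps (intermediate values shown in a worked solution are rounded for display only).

σ√T = 0.4413·√2.6168 = 0.713870
d₁ = (ln(S/K) + (r+σ²/2)T) / (σ√T) = (ln(134.94/144.15) + (0.0527+0.4413²/2)·2.6168) / 0.713870 = (-0.066024 + 0.392711) / 0.713870 = 0.457627
d₂ = d₁ − σ√T = 0.457627 − 0.713870 = -0.256243
e^{−rT} = e^{−0.0527·2.6168} = 0.871181
N(d₁) = 0.676390,  N(d₂) = 0.398882
Call price V = S·N(d₁) − K·e^{−rT}·N(d₂) = 91.272050 − 50.091864 = 41.180186
φ(d₁) = (1/√(2π))·e^{−d₁²/2} = 0.359281
ν = S·φ(d₁)·√T = 78.426073

price = 41.180186
ν = 78.426073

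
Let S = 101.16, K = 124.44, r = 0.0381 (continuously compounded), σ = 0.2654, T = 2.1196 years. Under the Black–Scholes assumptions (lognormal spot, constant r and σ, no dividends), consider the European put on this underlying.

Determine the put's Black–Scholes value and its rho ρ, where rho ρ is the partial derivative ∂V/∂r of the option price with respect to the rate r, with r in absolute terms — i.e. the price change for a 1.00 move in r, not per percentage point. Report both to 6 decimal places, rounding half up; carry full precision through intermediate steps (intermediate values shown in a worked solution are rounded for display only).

σ√T = 0.2654·√2.1196 = 0.386392
d₁ = (ln(S/K) + (r+σ²/2)T) / (σ√T) = (ln(101.16/124.44) + (0.0381+0.2654²/2)·2.1196) / 0.386392 = (-0.207120 + 0.155406) / 0.386392 = -0.133839
d₂ = d₁ − σ√T = -0.133839 − 0.386392 = -0.520231
e^{−rT} = e^{−0.0381·2.1196} = 0.922418
N(−d₁) = 0.553235,  N(−d₂) = 0.698549
Put price V = K·e^{−rT}·N(−d₂) − S·N(−d₁) = 80.183383 − 55.965248 = 24.218135
ρ = −K·T·e^{−rT}·N(−d₂) = -169.956699

price = 24.218135
ρ = -169.956699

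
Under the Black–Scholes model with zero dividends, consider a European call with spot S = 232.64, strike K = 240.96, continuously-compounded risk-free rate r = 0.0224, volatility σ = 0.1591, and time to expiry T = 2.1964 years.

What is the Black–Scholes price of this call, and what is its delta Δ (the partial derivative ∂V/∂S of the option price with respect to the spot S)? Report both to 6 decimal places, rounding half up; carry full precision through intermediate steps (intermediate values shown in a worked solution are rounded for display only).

price = 23.343115
Δ = 0.570453

σ√T = 0.1591·√2.1964 = 0.235790
d₁ = (ln(S/K) + (r+σ²/2)T) / (σ√T) = (ln(232.64/240.96) + (0.0224+0.1591²/2)·2.1964) / 0.235790 = (-0.035139 + 0.076998) / 0.235790 = 0.177527
d₂ = d₁ − σ√T = 0.177527 − 0.235790 = -0.058263
e^{−rT} = e^{−0.0224·2.1964} = 0.951991
N(d₁) = 0.570453,  N(d₂) = 0.476769
Call price V = S·N(d₁) − K·e^{−rT}·N(d₂) = 132.710131 − 109.367017 = 23.343115
Δ = N(d₁) = 0.570453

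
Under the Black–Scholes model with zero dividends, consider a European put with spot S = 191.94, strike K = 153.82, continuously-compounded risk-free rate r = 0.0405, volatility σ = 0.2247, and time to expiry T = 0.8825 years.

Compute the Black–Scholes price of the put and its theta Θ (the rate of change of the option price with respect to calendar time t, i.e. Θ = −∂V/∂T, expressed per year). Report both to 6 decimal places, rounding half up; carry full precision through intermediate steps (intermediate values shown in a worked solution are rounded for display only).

price = 1.918168
Θ = -3.014213

σ√T = 0.2247·√0.8825 = 0.211086
d₁ = (ln(S/K) + (r+σ²/2)T) / (σ√T) = (ln(191.94/153.82) + (0.0405+0.2247²/2)·0.8825) / 0.211086 = (0.221400 + 0.058020) / 0.211086 = 1.323722
d₂ = d₁ − σ√T = 1.323722 − 0.211086 = 1.112635
e^{−rT} = e^{−0.0405·0.8825} = 0.964890
N(−d₁) = 0.092798,  N(−d₂) = 0.132933
Put price V = K·e^{−rT}·N(−d₂) − S·N(−d₁) = 19.729771 − 17.811603 = 1.918168
φ(d₁) = (1/√(2π))·e^{−d₁²/2} = 0.166118
Θ = −S·φ(d₁)·σ/(2√T) + r·K·e^{−rT}·N(−d₂) = −3.813269 + 0.799056 = -3.014213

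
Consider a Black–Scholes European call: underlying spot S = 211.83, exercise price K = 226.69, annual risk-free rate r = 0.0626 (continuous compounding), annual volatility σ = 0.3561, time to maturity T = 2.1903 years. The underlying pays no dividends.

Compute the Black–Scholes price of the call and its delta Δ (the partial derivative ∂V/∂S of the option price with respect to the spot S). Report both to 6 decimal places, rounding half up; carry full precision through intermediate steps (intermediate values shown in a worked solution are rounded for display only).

price = 50.004370
Δ = 0.653589

σ√T = 0.3561·√2.1903 = 0.527016
d₁ = (ln(S/K) + (r+σ²/2)T) / (σ√T) = (ln(211.83/226.69) + (0.0626+0.3561²/2)·2.1903) / 0.527016 = (-0.067799 + 0.275986) / 0.527016 = 0.395028
d₂ = d₁ − σ√T = 0.395028 − 0.527016 = -0.131987
e^{−rT} = e^{−0.0626·2.1903} = 0.871872
N(d₁) = 0.653589,  N(d₂) = 0.447497
Call price V = S·N(d₁) − K·e^{−rT}·N(d₂) = 138.449772 − 88.445401 = 50.004370
Δ = N(d₁) = 0.653589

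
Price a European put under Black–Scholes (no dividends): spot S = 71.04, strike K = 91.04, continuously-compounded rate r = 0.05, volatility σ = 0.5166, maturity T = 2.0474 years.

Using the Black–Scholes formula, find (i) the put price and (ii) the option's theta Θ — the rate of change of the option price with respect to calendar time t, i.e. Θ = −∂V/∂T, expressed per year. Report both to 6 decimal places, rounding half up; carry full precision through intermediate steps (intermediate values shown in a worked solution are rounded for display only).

price = 28.066343
Θ = -2.104430

σ√T = 0.5166·√2.0474 = 0.739189
d₁ = (ln(S/K) + (r+σ²/2)T) / (σ√T) = (ln(71.04/91.04) + (0.05+0.5166²/2)·2.0474) / 0.739189 = (-0.248056 + 0.375571) / 0.739189 = 0.172506
d₂ = d₁ − σ√T = 0.172506 − 0.739189 = -0.566683
e^{−rT} = e^{−0.05·2.0474} = 0.902695
N(−d₁) = 0.431520,  N(−d₂) = 0.714535
Put price V = K·e^{−rT}·N(−d₂) − S·N(−d₁) = 58.721514 − 30.655171 = 28.066343
φ(d₁) = (1/√(2π))·e^{−d₁²/2} = 0.393050
Θ = −S·φ(d₁)·σ/(2√T) + r·K·e^{−rT}·N(−d₂) = −5.040506 + 2.936076 = -2.104430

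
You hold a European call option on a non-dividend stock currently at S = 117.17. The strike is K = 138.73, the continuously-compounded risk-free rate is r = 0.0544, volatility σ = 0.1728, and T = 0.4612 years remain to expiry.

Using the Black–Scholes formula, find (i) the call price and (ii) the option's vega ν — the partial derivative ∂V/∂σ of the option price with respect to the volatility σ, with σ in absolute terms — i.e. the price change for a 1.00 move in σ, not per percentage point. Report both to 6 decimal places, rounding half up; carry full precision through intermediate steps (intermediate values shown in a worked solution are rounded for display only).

price = 0.785573
ν = 16.070471

σ√T = 0.1728·√0.4612 = 0.117351
d₁ = (ln(S/K) + (r+σ²/2)T) / (σ√T) = (ln(117.17/138.73) + (0.0544+0.1728²/2)·0.4612) / 0.117351 = (-0.168904 + 0.031975) / 0.117351 = -1.166827
d₂ = d₁ − σ√T = -1.166827 − 0.117351 = -1.284178
e^{−rT} = e^{−0.0544·0.4612} = 0.975223
N(d₁) = 0.121640,  N(d₂) = 0.099540
Call price V = S·N(d₁) − K·e^{−rT}·N(d₂) = 14.252583 − 13.467010 = 0.785573
φ(d₁) = (1/√(2π))·e^{−d₁²/2} = 0.201961
ν = S·φ(d₁)·√T = 16.070471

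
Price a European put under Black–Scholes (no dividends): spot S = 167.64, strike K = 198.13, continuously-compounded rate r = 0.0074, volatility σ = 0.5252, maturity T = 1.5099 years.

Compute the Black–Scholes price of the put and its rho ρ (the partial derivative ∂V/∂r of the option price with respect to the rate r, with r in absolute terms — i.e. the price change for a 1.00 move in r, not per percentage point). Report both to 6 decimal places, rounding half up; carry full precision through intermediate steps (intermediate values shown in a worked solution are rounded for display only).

σ√T = 0.5252·√1.5099 = 0.645355
d₁ = (ln(S/K) + (r+σ²/2)T) / (σ√T) = (ln(167.64/198.13) + (0.0074+0.5252²/2)·1.5099) / 0.645355 = (-0.167105 + 0.219415) / 0.645355 = 0.081057
d₂ = d₁ − σ√T = 0.081057 − 0.645355 = -0.564298
e^{−rT} = e^{−0.0074·1.5099} = 0.988889
N(−d₁) = 0.467698,  N(−d₂) = 0.713724
Put price V = K·e^{−rT}·N(−d₂) − S·N(−d₁) = 139.839015 − 78.404965 = 61.434051
ρ = −K·T·e^{−rT}·N(−d₂) = -211.142929

price = 61.434051
ρ = -211.142929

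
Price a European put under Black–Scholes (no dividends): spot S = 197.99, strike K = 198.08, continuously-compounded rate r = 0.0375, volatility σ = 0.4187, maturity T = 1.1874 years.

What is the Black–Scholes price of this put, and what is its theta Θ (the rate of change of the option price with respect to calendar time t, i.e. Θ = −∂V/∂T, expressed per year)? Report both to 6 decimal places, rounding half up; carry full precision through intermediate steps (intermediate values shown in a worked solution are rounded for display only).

price = 30.849028
Θ = -10.471668

σ√T = 0.4187·√1.1874 = 0.456249
d₁ = (ln(S/K) + (r+σ²/2)T) / (σ√T) = (ln(197.99/198.08) + (0.0375+0.4187²/2)·1.1874) / 0.456249 = (-0.000454 + 0.148609) / 0.456249 = 0.324723
d₂ = d₁ − σ√T = 0.324723 − 0.456249 = -0.131526
e^{−rT} = e^{−0.0375·1.1874} = 0.956449
N(−d₁) = 0.372695,  N(−d₂) = 0.552320
Put price V = K·e^{−rT}·N(−d₂) − S·N(−d₁) = 104.638983 − 73.789954 = 30.849028
φ(d₁) = (1/√(2π))·e^{−d₁²/2} = 0.378454
Θ = −S·φ(d₁)·σ/(2√T) + r·K·e^{−rT}·N(−d₂) = −14.395630 + 3.923962 = -10.471668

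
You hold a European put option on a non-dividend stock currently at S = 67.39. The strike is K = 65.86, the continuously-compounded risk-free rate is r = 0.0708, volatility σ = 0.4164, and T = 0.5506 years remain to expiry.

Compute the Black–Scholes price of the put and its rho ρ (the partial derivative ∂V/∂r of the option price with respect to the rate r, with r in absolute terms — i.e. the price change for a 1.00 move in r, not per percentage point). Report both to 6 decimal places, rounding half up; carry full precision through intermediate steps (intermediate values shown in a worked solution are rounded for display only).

price = 6.160816
ρ = -16.798220

σ√T = 0.4164·√0.5506 = 0.308979
d₁ = (ln(S/K) + (r+σ²/2)T) / (σ√T) = (ln(67.39/65.86) + (0.0708+0.4164²/2)·0.5506) / 0.308979 = (0.022965 + 0.086716) / 0.308979 = 0.354982
d₂ = d₁ − σ√T = 0.354982 − 0.308979 = 0.046003
e^{−rT} = e^{−0.0708·0.5506} = 0.961768
N(−d₁) = 0.361302,  N(−d₂) = 0.481654
Put price V = K·e^{−rT}·N(−d₂) − S·N(−d₁) = 30.508936 − 24.348121 = 6.160816
ρ = −K·T·e^{−rT}·N(−d₂) = -16.798220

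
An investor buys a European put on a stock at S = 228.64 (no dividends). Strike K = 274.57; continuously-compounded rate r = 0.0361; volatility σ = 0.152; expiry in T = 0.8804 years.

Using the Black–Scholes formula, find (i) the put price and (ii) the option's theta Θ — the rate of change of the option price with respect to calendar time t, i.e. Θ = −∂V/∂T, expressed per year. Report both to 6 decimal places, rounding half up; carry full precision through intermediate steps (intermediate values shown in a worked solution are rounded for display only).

price = 39.943476
Θ = 3.836209

σ√T = 0.152·√0.8804 = 0.142621
d₁ = (ln(S/K) + (r+σ²/2)T) / (σ√T) = (ln(228.64/274.57) + (0.0361+0.152²/2)·0.8804) / 0.142621 = (-0.183058 + 0.041953) / 0.142621 = -0.989368
d₂ = d₁ − σ√T = -0.989368 − 0.142621 = -1.131989
e^{−rT} = e^{−0.0361·0.8804} = 0.968717
N(−d₁) = 0.838758,  N(−d₂) = 0.871180
Put price V = K·e^{−rT}·N(−d₂) − S·N(−d₁) = 231.717208 − 191.773732 = 39.943476
φ(d₁) = (1/√(2π))·e^{−d₁²/2} = 0.244543
Θ = −S·φ(d₁)·σ/(2√T) + r·K·e^{−rT}·N(−d₂) = −4.528782 + 8.364991 = 3.836209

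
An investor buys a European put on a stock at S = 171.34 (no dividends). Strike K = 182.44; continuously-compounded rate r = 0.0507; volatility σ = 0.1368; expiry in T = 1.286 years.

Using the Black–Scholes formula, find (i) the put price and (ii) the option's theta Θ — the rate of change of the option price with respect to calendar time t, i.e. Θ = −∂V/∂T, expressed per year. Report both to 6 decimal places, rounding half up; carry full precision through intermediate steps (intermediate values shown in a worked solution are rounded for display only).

price = 10.374143
Θ = 0.441795

σ√T = 0.1368·√1.286 = 0.155134
d₁ = (ln(S/K) + (r+σ²/2)T) / (σ√T) = (ln(171.34/182.44) + (0.0507+0.1368²/2)·1.286) / 0.155134 = (-0.062771 + 0.077233) / 0.155134 = 0.093223
d₂ = d₁ − σ√T = 0.093223 − 0.155134 = -0.061911
e^{−rT} = e^{−0.0507·1.286} = 0.936880
N(−d₁) = 0.462863,  N(−d₂) = 0.524683
Put price V = K·e^{−rT}·N(−d₂) − S·N(−d₁) = 89.681147 − 79.307004 = 10.374143
φ(d₁) = (1/√(2π))·e^{−d₁²/2} = 0.397213
Θ = −S·φ(d₁)·σ/(2√T) + r·K·e^{−rT}·N(−d₂) = −4.105039 + 4.546834 = 0.441795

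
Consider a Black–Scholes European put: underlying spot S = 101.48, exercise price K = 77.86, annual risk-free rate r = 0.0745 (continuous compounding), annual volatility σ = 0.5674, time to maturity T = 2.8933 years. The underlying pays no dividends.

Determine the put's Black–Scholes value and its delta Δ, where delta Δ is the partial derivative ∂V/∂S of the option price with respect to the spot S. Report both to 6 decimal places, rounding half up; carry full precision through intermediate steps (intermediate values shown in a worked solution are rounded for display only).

price = 14.412722
Δ = -0.163438

σ√T = 0.5674·√2.8933 = 0.965131
d₁ = (ln(S/K) + (r+σ²/2)T) / (σ√T) = (ln(101.48/77.86) + (0.0745+0.5674²/2)·2.8933) / 0.965131 = (0.264949 + 0.681289) / 0.965131 = 0.980426
d₂ = d₁ − σ√T = 0.980426 − 0.965131 = 0.015295
e^{−rT} = e^{−0.0745·2.8933} = 0.806097
N(−d₁) = 0.163438,  N(−d₂) = 0.493898
Put price V = K·e^{−rT}·N(−d₂) − S·N(−d₁) = 30.998413 − 16.585691 = 14.412722
Δ = −N(−d₁) = -0.163438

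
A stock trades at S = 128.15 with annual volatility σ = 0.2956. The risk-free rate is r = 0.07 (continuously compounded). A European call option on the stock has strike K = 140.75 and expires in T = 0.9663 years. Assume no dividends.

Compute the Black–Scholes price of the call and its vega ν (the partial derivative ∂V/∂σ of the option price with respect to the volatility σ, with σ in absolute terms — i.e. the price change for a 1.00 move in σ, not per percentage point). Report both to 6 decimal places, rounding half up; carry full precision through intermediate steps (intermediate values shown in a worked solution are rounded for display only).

price = 13.362564
ν = 50.178785

σ√T = 0.2956·√0.9663 = 0.290576
d₁ = (ln(S/K) + (r+σ²/2)T) / (σ√T) = (ln(128.15/140.75) + (0.07+0.2956²/2)·0.9663) / 0.290576 = (-0.093784 + 0.109858) / 0.290576 = 0.055319
d₂ = d₁ − σ√T = 0.055319 − 0.290576 = -0.235257
e^{−rT} = e^{−0.07·0.9663} = 0.934596
N(d₁) = 0.522058,  N(d₂) = 0.407005
Call price V = S·N(d₁) − K·e^{−rT}·N(d₂) = 66.901734 − 53.539170 = 13.362564
φ(d₁) = (1/√(2π))·e^{−d₁²/2} = 0.398332
ν = S·φ(d₁)·√T = 50.178785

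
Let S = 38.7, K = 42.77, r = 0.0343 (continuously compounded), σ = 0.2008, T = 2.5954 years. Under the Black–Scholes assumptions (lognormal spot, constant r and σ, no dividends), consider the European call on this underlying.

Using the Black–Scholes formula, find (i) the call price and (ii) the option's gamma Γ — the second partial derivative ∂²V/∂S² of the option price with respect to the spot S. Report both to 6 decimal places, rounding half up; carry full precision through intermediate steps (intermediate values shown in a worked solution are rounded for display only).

price = 4.789502
Γ = 0.031607

σ√T = 0.2008·√2.5954 = 0.323494
d₁ = (ln(S/K) + (r+σ²/2)T) / (σ√T) = (ln(38.7/42.77) + (0.0343+0.2008²/2)·2.5954) / 0.323494 = (-0.099997 + 0.141346) / 0.323494 = 0.127820
d₂ = d₁ − σ√T = 0.127820 − 0.323494 = -0.195674
e^{−rT} = e^{−0.0343·2.5954} = 0.914825
N(d₁) = 0.550854,  N(d₂) = 0.422433
Call price V = S·N(d₁) − K·e^{−rT}·N(d₂) = 21.318062 − 16.528560 = 4.789502
φ(d₁) = (1/√(2π))·e^{−d₁²/2} = 0.395697
Γ = φ(d₁) / (S·σ·√T) = 0.031607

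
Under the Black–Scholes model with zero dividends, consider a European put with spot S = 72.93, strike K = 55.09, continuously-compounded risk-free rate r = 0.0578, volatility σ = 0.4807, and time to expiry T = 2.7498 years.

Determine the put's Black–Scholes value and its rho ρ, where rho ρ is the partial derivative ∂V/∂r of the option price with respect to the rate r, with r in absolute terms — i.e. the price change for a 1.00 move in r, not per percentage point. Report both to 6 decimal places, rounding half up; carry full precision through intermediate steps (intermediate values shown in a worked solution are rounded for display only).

price = 8.167061
ρ = -56.767875

σ√T = 0.4807·√2.7498 = 0.797122
d₁ = (ln(S/K) + (r+σ²/2)T) / (σ√T) = (ln(72.93/55.09) + (0.0578+0.4807²/2)·2.7498) / 0.797122 = (0.280532 + 0.476640) / 0.797122 = 0.949882
d₂ = d₁ − σ√T = 0.949882 − 0.797122 = 0.152761
e^{−rT} = e^{−0.0578·2.7498} = 0.853049
N(−d₁) = 0.171086,  N(−d₂) = 0.439294
Put price V = K·e^{−rT}·N(−d₂) − S·N(−d₁) = 20.644365 − 12.477304 = 8.167061
ρ = −K·T·e^{−rT}·N(−d₂) = -56.767875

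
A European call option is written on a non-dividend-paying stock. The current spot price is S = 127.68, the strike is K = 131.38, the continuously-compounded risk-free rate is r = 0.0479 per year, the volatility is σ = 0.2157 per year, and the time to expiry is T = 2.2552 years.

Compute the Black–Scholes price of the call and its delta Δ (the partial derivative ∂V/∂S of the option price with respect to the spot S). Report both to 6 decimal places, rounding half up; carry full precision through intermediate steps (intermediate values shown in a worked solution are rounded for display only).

price = 21.145254
Δ = 0.658091

σ√T = 0.2157·√2.2552 = 0.323924
d₁ = (ln(S/K) + (r+σ²/2)T) / (σ√T) = (ln(127.68/131.38) + (0.0479+0.2157²/2)·2.2552) / 0.323924 = (-0.028567 + 0.160487) / 0.323924 = 0.407258
d₂ = d₁ − σ√T = 0.407258 − 0.323924 = 0.083335
e^{−rT} = e^{−0.0479·2.2552} = 0.897606
N(d₁) = 0.658091,  N(d₂) = 0.533207
Call price V = S·N(d₁) − K·e^{−rT}·N(d₂) = 84.025040 − 62.879786 = 21.145254
Δ = N(d₁) = 0.658091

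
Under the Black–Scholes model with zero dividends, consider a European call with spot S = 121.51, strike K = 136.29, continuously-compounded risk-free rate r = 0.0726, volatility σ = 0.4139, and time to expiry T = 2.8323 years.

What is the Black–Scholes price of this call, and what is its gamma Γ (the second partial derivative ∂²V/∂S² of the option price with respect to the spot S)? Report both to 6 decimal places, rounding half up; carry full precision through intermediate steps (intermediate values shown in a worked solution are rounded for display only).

price = 37.192684
Γ = 0.004203

σ√T = 0.4139·√2.8323 = 0.696570
d₁ = (ln(S/K) + (r+σ²/2)T) / (σ√T) = (ln(121.51/136.29) + (0.0726+0.4139²/2)·2.8323) / 0.696570 = (-0.114788 + 0.448230) / 0.696570 = 0.478691
d₂ = d₁ − σ√T = 0.478691 − 0.696570 = -0.217880
e^{−rT} = e^{−0.0726·2.8323} = 0.814138
N(d₁) = 0.683921,  N(d₂) = 0.413761
Call price V = S·N(d₁) − K·e^{−rT}·N(d₂) = 83.103198 − 45.910514 = 37.192684
φ(d₁) = (1/√(2π))·e^{−d₁²/2} = 0.355756
Γ = φ(d₁) / (S·σ·√T) = 0.004203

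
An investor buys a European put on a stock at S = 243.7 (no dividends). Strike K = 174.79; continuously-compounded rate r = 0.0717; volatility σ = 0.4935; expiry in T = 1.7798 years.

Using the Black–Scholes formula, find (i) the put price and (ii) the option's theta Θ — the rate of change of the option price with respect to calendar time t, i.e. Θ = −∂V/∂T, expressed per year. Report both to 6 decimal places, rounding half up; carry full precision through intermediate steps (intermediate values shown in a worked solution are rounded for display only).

σ√T = 0.4935·√1.7798 = 0.658374
d₁ = (ln(S/K) + (r+σ²/2)T) / (σ√T) = (ln(243.7/174.79) + (0.0717+0.4935²/2)·1.7798) / 0.658374 = (0.332353 + 0.344340) / 0.658374 = 1.027824
d₂ = d₁ − σ√T = 1.027824 − 0.658374 = 0.369450
e^{−rT} = e^{−0.0717·1.7798} = 0.880195
N(−d₁) = 0.152016,  N(−d₂) = 0.355896
Put price V = K·e^{−rT}·N(−d₂) − S·N(−d₁) = 54.754396 − 37.046386 = 17.708011
φ(d₁) = (1/√(2π))·e^{−d₁²/2} = 0.235240
Θ = −S·φ(d₁)·σ/(2√T) + r·K·e^{−rT}·N(−d₂) = −10.603227 + 3.925890 = -6.677337

price = 17.708011
Θ = -6.677337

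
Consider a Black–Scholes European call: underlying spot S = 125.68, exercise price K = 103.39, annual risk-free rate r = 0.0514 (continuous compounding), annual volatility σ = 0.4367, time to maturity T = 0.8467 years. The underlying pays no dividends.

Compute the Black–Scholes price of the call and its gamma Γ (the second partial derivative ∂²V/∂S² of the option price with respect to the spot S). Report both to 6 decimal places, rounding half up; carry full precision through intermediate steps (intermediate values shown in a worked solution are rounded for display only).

σ√T = 0.4367·√0.8467 = 0.401835
d₁ = (ln(S/K) + (r+σ²/2)T) / (σ√T) = (ln(125.68/103.39) + (0.0514+0.4367²/2)·0.8467) / 0.401835 = (0.195231 + 0.124256) / 0.401835 = 0.795069
d₂ = d₁ − σ√T = 0.795069 − 0.401835 = 0.393234
e^{−rT} = e^{−0.0514·0.8467} = 0.957413
N(d₁) = 0.786713,  N(d₂) = 0.652927
Call price V = S·N(d₁) − K·e^{−rT}·N(d₂) = 98.874146 − 64.631219 = 34.242927
φ(d₁) = (1/√(2π))·e^{−d₁²/2} = 0.290833
Γ = φ(d₁) / (S·σ·√T) = 0.005759

price = 34.242927
Γ = 0.005759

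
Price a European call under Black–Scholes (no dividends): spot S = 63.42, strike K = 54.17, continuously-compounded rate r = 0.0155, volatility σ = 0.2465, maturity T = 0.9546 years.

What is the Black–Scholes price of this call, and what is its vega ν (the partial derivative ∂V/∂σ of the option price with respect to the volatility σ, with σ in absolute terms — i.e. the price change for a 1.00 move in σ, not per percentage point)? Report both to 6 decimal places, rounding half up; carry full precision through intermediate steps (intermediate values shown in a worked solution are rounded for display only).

σ√T = 0.2465·√0.9546 = 0.240839
d₁ = (ln(S/K) + (r+σ²/2)T) / (σ√T) = (ln(63.42/54.17) + (0.0155+0.2465²/2)·0.9546) / 0.240839 = (0.157652 + 0.043798) / 0.240839 = 0.836450
d₂ = d₁ − σ√T = 0.836450 − 0.240839 = 0.595610
e^{−rT} = e^{−0.0155·0.9546} = 0.985313
N(d₁) = 0.798549,  N(d₂) = 0.724282
Call price V = S·N(d₁) − K·e^{−rT}·N(d₂) = 50.643982 − 38.658120 = 11.985863
φ(d₁) = (1/√(2π))·e^{−d₁²/2} = 0.281179
ν = S·φ(d₁)·√T = 17.422894

price = 11.985863
ν = 17.422894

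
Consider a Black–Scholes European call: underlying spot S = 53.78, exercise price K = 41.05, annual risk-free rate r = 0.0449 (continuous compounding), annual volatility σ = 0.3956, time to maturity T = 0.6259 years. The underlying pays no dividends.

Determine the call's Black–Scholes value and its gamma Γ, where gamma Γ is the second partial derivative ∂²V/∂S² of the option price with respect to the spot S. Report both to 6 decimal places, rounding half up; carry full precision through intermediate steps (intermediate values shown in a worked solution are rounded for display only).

price = 15.178058
Γ = 0.012810

σ√T = 0.3956·√0.6259 = 0.312974
d₁ = (ln(S/K) + (r+σ²/2)T) / (σ√T) = (ln(53.78/41.05) + (0.0449+0.3956²/2)·0.6259) / 0.312974 = (0.270111 + 0.077079) / 0.312974 = 1.109325
d₂ = d₁ − σ√T = 1.109325 − 0.312974 = 0.796350
e^{−rT} = e^{−0.0449·0.6259} = 0.972288
N(d₁) = 0.866355,  N(d₂) = 0.787086
Call price V = S·N(d₁) − K·e^{−rT}·N(d₂) = 46.592569 − 31.414511 = 15.178058
φ(d₁) = (1/√(2π))·e^{−d₁²/2} = 0.215620
Γ = φ(d₁) / (S·σ·√T) = 0.012810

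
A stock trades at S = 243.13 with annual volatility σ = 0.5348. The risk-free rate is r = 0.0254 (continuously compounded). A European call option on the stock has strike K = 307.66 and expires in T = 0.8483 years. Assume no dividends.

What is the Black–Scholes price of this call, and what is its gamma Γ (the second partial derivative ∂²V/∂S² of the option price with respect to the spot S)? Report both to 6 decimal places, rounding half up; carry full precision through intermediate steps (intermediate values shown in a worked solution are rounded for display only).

σ√T = 0.5348·√0.8483 = 0.492568
d₁ = (ln(S/K) + (r+σ²/2)T) / (σ√T) = (ln(243.13/307.66) + (0.0254+0.5348²/2)·0.8483) / 0.492568 = (-0.235399 + 0.142858) / 0.492568 = -0.187874
d₂ = d₁ − σ√T = -0.187874 − 0.492568 = -0.680442
e^{−rT} = e^{−0.0254·0.8483} = 0.978684
N(d₁) = 0.425488,  N(d₂) = 0.248112
Call price V = S·N(d₁) − K·e^{−rT}·N(d₂) = 103.448849 − 74.707097 = 28.741752
φ(d₁) = (1/√(2π))·e^{−d₁²/2} = 0.391963
Γ = φ(d₁) / (S·σ·√T) = 0.003273

price = 28.741752
Γ = 0.003273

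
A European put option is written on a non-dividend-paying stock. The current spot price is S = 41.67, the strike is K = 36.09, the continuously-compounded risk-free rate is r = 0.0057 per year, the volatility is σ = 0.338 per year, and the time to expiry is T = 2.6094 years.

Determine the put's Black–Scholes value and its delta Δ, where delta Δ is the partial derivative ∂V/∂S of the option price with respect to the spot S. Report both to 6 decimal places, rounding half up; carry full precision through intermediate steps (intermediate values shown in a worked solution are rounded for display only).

σ√T = 0.338·√2.6094 = 0.545993
d₁ = (ln(S/K) + (r+σ²/2)T) / (σ√T) = (ln(41.67/36.09) + (0.0057+0.338²/2)·2.6094) / 0.545993 = (0.143766 + 0.163928) / 0.545993 = 0.563548
d₂ = d₁ − σ√T = 0.563548 − 0.545993 = 0.017555
e^{−rT} = e^{−0.0057·2.6094} = 0.985236
N(−d₁) = 0.286531,  N(−d₂) = 0.492997
Put price V = K·e^{−rT}·N(−d₂) − S·N(−d₁) = 17.529579 − 11.939739 = 5.589840
Δ = −N(−d₁) = -0.286531

price = 5.589840
Δ = -0.286531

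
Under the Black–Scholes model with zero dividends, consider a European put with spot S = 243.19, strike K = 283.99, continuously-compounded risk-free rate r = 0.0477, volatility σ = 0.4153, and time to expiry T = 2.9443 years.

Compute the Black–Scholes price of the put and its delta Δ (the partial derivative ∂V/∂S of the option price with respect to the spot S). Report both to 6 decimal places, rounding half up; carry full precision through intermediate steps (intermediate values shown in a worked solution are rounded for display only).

σ√T = 0.4153·√2.9443 = 0.712612
d₁ = (ln(S/K) + (r+σ²/2)T) / (σ√T) = (ln(243.19/283.99) + (0.0477+0.4153²/2)·2.9443) / 0.712612 = (-0.155096 + 0.394351) / 0.712612 = 0.335744
d₂ = d₁ − σ√T = 0.335744 − 0.712612 = -0.376868
e^{−rT} = e^{−0.0477·2.9443} = 0.868973
N(−d₁) = 0.368532,  N(−d₂) = 0.646864
Put price V = K·e^{−rT}·N(−d₂) − S·N(−d₁) = 159.632930 − 89.623322 = 70.009608
Δ = −N(−d₁) = -0.368532

price = 70.009608
Δ = -0.368532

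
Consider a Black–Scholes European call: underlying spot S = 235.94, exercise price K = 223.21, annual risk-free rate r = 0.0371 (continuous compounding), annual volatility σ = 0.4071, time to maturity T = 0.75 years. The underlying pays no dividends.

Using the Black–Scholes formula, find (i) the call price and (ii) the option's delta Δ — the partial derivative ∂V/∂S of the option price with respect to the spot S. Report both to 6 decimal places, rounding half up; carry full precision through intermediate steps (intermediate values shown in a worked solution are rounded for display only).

σ√T = 0.4071·√0.75 = 0.352559
d₁ = (ln(S/K) + (r+σ²/2)T) / (σ√T) = (ln(235.94/223.21) + (0.0371+0.4071²/2)·0.75) / 0.352559 = (0.055465 + 0.089974) / 0.352559 = 0.412522
d₂ = d₁ − σ√T = 0.412522 − 0.352559 = 0.059963
e^{−rT} = e^{−0.0371·0.75} = 0.972559
N(d₁) = 0.660022,  N(d₂) = 0.523908
Call price V = S·N(d₁) − K·e^{−rT}·N(d₂) = 155.725511 − 113.732367 = 41.993144
Δ = N(d₁) = 0.660022

price = 41.993144
Δ = 0.660022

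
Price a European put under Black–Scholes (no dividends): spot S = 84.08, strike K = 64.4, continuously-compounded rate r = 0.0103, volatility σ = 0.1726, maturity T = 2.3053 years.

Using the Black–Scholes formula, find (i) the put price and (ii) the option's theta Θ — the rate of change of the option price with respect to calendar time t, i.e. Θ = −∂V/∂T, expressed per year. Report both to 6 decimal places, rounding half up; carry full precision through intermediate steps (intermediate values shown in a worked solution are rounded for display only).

σ√T = 0.1726·√2.3053 = 0.262062
d₁ = (ln(S/K) + (r+σ²/2)T) / (σ√T) = (ln(84.08/64.4) + (0.0103+0.1726²/2)·2.3053) / 0.262062 = (0.266655 + 0.058083) / 0.262062 = 1.239163
d₂ = d₁ − σ√T = 1.239163 − 0.262062 = 0.977101
e^{−rT} = e^{−0.0103·2.3053} = 0.976535
N(−d₁) = 0.107642,  N(−d₂) = 0.164260
Put price V = K·e^{−rT}·N(−d₂) − S·N(−d₁) = 10.330095 − 9.050580 = 1.279515
φ(d₁) = (1/√(2π))·e^{−d₁²/2} = 0.185129
Θ = −S·φ(d₁)·σ/(2√T) + r·K·e^{−rT}·N(−d₂) = −0.884738 + 0.106400 = -0.778338

price = 1.279515
Θ = -0.778338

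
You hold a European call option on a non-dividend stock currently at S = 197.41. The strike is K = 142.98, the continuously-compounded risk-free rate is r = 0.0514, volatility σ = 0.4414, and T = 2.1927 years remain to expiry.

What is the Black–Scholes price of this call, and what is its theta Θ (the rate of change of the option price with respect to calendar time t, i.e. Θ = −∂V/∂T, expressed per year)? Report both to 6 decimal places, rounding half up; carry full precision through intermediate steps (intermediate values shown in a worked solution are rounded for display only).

price = 84.915075
Θ = -11.325464

σ√T = 0.4414·√2.1927 = 0.653615
d₁ = (ln(S/K) + (r+σ²/2)T) / (σ√T) = (ln(197.41/142.98) + (0.0514+0.4414²/2)·2.1927) / 0.653615 = (0.322578 + 0.326311) / 0.653615 = 0.992770
d₂ = d₁ − σ√T = 0.992770 − 0.653615 = 0.339155
e^{−rT} = e^{−0.0514·2.1927} = 0.893414
N(d₁) = 0.839589,  N(d₂) = 0.632753
Call price V = S·N(d₁) − K·e^{−rT}·N(d₂) = 165.743242 − 80.828167 = 84.915075
φ(d₁) = (1/√(2π))·e^{−d₁²/2} = 0.243720
Θ = −S·φ(d₁)·σ/(2√T) − r·K·e^{−rT}·N(d₂) = −7.170896 − 4.154568 = -11.325464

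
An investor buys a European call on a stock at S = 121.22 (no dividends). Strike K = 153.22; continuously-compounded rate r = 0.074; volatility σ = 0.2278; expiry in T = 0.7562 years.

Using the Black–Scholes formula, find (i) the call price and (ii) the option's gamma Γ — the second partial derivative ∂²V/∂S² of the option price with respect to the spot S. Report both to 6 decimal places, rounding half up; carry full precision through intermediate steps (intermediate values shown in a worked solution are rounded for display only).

price = 2.628037
Γ = 0.012054

σ√T = 0.2278·√0.7562 = 0.198094
d₁ = (ln(S/K) + (r+σ²/2)T) / (σ√T) = (ln(121.22/153.22) + (0.074+0.2278²/2)·0.7562) / 0.198094 = (-0.234268 + 0.075579) / 0.198094 = -0.801074
d₂ = d₁ − σ√T = -0.801074 − 0.198094 = -0.999168
e^{−rT} = e^{−0.074·0.7562} = 0.945578
N(d₁) = 0.211544,  N(d₂) = 0.158857
Call price V = S·N(d₁) − K·e^{−rT}·N(d₂) = 25.643410 − 23.015372 = 2.628037
φ(d₁) = (1/√(2π))·e^{−d₁²/2} = 0.289443
Γ = φ(d₁) / (S·σ·√T) = 0.012054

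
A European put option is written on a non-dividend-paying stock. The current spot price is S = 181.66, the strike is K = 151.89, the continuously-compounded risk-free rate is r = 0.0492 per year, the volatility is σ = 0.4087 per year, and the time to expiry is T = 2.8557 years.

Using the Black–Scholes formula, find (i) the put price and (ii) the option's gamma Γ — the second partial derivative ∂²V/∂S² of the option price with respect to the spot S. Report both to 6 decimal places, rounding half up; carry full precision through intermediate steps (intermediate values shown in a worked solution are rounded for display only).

σ√T = 0.4087·√2.8557 = 0.690655
d₁ = (ln(S/K) + (r+σ²/2)T) / (σ√T) = (ln(181.66/151.89) + (0.0492+0.4087²/2)·2.8557) / 0.690655 = (0.178980 + 0.379002) / 0.690655 = 0.807904
d₂ = d₁ − σ√T = 0.807904 − 0.690655 = 0.117249
e^{−rT} = e^{−0.0492·2.8557} = 0.868923
N(−d₁) = 0.209573,  N(−d₂) = 0.453331
Put price V = K·e^{−rT}·N(−d₂) − S·N(−d₁) = 59.831002 − 38.071022 = 21.759981
φ(d₁) = (1/√(2π))·e^{−d₁²/2} = 0.287857
Γ = φ(d₁) / (S·σ·√T) = 0.002294

price = 21.759981
Γ = 0.002294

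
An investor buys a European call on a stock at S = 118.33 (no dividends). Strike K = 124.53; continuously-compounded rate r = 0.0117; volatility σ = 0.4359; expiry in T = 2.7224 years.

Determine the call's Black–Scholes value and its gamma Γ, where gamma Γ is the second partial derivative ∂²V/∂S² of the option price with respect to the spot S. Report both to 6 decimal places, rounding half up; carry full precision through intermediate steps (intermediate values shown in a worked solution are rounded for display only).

price = 32.420296
Γ = 0.004435

σ√T = 0.4359·√2.7224 = 0.719222
d₁ = (ln(S/K) + (r+σ²/2)T) / (σ√T) = (ln(118.33/124.53) + (0.0117+0.4359²/2)·2.7224) / 0.719222 = (-0.051069 + 0.290492) / 0.719222 = 0.332891
d₂ = d₁ − σ√T = 0.332891 − 0.719222 = -0.386330
e^{−rT} = e^{−0.0117·2.7224} = 0.968650
N(d₁) = 0.630392,  N(d₂) = 0.349626
Call price V = S·N(d₁) − K·e^{−rT}·N(d₂) = 74.594270 − 42.173974 = 32.420296
φ(d₁) = (1/√(2π))·e^{−d₁²/2} = 0.377439
Γ = φ(d₁) / (S·σ·√T) = 0.004435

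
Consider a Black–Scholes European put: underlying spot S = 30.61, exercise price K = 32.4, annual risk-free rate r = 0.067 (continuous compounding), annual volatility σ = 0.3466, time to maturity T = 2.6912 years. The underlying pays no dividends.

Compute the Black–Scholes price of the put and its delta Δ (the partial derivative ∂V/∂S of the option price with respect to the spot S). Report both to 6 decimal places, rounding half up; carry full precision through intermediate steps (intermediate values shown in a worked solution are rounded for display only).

price = 4.822604
Δ = -0.308023

σ√T = 0.3466·√2.6912 = 0.568593
d₁ = (ln(S/K) + (r+σ²/2)T) / (σ√T) = (ln(30.61/32.4) + (0.067+0.3466²/2)·2.6912) / 0.568593 = (-0.056832 + 0.341959) / 0.568593 = 0.501462
d₂ = d₁ − σ√T = 0.501462 − 0.568593 = -0.067131
e^{−rT} = e^{−0.067·2.6912} = 0.835011
N(−d₁) = 0.308023,  N(−d₂) = 0.526761
Put price V = K·e^{−rT}·N(−d₂) − S·N(−d₁) = 14.251189 − 9.428585 = 4.822604
Δ = −N(−d₁) = -0.308023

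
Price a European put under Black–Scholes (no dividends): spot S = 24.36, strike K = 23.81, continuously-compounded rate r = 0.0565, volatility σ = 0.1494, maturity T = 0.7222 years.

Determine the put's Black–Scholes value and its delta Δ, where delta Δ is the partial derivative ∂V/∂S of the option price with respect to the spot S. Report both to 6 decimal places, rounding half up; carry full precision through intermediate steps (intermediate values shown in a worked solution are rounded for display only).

σ√T = 0.1494·√0.7222 = 0.126964
d₁ = (ln(S/K) + (r+σ²/2)T) / (σ√T) = (ln(24.36/23.81) + (0.0565+0.1494²/2)·0.7222) / 0.126964 = (0.022837 + 0.048864) / 0.126964 = 0.564736
d₂ = d₁ − σ√T = 0.564736 − 0.126964 = 0.437773
e^{−rT} = e^{−0.0565·0.7222} = 0.960017
N(−d₁) = 0.286127,  N(−d₂) = 0.330776
Put price V = K·e^{−rT}·N(−d₂) − S·N(−d₁) = 7.560869 − 6.970044 = 0.590826
Δ = −N(−d₁) = -0.286127

price = 0.590826
Δ = -0.286127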